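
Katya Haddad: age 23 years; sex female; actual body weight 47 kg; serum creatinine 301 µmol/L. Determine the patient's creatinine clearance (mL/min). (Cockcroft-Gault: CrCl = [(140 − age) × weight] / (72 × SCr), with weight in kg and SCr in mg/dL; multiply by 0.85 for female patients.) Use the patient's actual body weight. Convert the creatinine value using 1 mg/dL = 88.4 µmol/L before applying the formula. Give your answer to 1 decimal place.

19.1 mL/min

SCr = 301 / 88.4 = 3.405 mg/dL
CrCl = (140 − 23) × 47 / (72 × 3.405) × 0.85 = 5499.0 / 245.16 × 0.85 ≈ 19.1 mL/min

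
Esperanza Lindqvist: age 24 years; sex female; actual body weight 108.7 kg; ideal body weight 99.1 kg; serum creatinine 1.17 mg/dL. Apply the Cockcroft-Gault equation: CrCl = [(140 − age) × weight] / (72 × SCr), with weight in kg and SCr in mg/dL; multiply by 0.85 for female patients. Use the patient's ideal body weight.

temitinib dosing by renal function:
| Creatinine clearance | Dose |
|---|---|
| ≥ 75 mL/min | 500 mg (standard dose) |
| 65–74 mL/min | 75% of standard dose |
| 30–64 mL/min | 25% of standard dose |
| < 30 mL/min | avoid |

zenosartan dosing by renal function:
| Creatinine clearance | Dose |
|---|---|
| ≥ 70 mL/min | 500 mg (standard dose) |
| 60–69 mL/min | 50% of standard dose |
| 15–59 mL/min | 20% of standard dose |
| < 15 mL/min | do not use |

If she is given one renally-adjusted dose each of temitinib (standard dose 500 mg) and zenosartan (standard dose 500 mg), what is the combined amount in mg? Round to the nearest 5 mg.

CrCl = (140 − 24) × 99.1 / (72 × 1.17) × 0.85 = 11495.6 / 84.24 × 0.85 ≈ 116.0 mL/min
CrCl ≈ 116 mL/min.
temitinib: ≥ 75 mL/min → 100% of 500 mg = 500 mg.
zenosartan: ≥ 70 mL/min → 100% of 500 mg = 500 mg.
Total = 500 + 500 = 1000 mg.

1000 mg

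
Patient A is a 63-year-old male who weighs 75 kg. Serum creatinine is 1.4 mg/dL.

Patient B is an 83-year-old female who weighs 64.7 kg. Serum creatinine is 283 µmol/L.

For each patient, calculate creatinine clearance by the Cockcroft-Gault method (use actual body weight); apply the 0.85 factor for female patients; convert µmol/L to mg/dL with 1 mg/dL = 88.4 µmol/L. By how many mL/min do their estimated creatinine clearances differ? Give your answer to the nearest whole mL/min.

Patient A: CrCl = (140 − 63) × 75 / (72 × 1.4) = 5775.0 / 100.80 ≈ 57.3 mL/min
Patient B: SCr = 283 / 88.4 = 3.201 mg/dL
Patient B: CrCl = (140 − 83) × 64.7 / (72 × 3.201) × 0.85 = 3687.9 / 230.47 × 0.85 ≈ 13.6 mL/min
|57.3 − 13.6| = 43.7 mL/min

44 mL/min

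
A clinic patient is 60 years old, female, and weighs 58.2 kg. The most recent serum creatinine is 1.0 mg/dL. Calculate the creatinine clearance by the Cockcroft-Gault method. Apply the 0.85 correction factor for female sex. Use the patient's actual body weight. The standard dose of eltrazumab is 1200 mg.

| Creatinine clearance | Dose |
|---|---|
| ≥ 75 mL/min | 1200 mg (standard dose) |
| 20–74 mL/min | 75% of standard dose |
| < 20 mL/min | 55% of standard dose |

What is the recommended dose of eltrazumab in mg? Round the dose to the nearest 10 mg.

CrCl = (140 − 60) × 58.2 / (72 × 1) × 0.85 = 4656.0 / 72.00 × 0.85 ≈ 55.0 mL/min
CrCl ≈ 55 mL/min → bracket 20–74 mL/min.
75% of 1200 mg = 900 mg

900 mg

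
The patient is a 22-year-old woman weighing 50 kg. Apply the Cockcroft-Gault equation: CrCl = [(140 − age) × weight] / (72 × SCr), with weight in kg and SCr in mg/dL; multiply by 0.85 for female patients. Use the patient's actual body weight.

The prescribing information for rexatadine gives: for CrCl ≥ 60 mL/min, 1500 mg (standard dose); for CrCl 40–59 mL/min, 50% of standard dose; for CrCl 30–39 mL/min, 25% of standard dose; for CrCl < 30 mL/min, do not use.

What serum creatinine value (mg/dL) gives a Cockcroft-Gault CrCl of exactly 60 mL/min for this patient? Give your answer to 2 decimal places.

Standard dose requires CrCl ≥ 60 mL/min.
Set (140 − 22) × 50 × 0.85 / (72 × SCr) = 60
SCr = (140 − 22) × 50 × 0.85 / (72 × 60) = 1.161 mg/dL

1.16 mg/dL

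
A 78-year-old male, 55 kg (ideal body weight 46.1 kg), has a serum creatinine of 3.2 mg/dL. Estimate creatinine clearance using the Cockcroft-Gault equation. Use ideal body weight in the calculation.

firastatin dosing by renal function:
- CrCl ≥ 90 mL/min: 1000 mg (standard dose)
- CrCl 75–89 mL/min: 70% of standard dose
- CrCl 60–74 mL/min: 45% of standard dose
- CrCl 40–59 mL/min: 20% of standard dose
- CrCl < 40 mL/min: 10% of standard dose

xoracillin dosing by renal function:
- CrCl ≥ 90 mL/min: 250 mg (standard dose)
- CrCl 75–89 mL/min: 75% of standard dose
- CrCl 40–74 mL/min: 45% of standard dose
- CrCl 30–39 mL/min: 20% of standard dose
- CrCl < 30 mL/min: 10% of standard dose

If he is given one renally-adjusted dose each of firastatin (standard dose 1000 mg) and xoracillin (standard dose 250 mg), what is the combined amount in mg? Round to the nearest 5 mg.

CrCl = (140 − 78) × 46.1 / (72 × 3.2) = 2858.2 / 230.40 ≈ 12.4 mL/min
CrCl ≈ 12 mL/min.
firastatin: < 40 mL/min → 10% of 1000 mg = 100 mg.
xoracillin: < 30 mL/min → 10% of 250 mg = 25 mg.
Total = 100 + 25 = 125 mg.

125 mg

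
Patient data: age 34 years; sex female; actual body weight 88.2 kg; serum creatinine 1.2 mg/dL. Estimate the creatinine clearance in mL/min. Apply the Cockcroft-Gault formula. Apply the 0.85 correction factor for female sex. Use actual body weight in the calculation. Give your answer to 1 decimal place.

92.0 mL/min

CrCl = (140 − 34) × 88.2 / (72 × 1.2) × 0.85 = 9349.2 / 86.40 × 0.85 ≈ 92.0 mL/min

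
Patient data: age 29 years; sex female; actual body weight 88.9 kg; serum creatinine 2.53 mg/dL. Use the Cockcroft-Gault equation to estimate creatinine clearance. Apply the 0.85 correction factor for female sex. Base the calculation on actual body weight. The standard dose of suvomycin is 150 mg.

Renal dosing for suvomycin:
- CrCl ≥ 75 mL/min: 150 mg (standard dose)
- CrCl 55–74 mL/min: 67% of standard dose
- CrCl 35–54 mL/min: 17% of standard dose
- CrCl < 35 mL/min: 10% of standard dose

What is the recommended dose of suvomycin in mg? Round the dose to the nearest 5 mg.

25 mg

CrCl = (140 − 29) × 88.9 / (72 × 2.53) × 0.85 = 9867.9 / 182.16 × 0.85 ≈ 46.0 mL/min
CrCl ≈ 46 mL/min → bracket 35–54 mL/min.
17% of 150 mg = 25.5 mg → 25 mg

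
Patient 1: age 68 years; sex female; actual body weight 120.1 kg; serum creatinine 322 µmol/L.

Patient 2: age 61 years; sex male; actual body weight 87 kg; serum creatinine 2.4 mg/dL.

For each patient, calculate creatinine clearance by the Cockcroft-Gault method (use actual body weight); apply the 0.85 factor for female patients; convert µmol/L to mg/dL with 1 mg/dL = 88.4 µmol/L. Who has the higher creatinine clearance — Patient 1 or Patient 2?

Patient 2

Patient 1: SCr = 322 / 88.4 = 3.643 mg/dL
Patient 1: CrCl = (140 − 68) × 120.1 / (72 × 3.643) × 0.85 = 8647.2 / 262.30 × 0.85 ≈ 28.0 mL/min
Patient 2: CrCl = (140 − 61) × 87 / (72 × 2.4) = 6873.0 / 172.80 ≈ 39.8 mL/min
28.0 vs 39.8 mL/min → Patient 2 is higher.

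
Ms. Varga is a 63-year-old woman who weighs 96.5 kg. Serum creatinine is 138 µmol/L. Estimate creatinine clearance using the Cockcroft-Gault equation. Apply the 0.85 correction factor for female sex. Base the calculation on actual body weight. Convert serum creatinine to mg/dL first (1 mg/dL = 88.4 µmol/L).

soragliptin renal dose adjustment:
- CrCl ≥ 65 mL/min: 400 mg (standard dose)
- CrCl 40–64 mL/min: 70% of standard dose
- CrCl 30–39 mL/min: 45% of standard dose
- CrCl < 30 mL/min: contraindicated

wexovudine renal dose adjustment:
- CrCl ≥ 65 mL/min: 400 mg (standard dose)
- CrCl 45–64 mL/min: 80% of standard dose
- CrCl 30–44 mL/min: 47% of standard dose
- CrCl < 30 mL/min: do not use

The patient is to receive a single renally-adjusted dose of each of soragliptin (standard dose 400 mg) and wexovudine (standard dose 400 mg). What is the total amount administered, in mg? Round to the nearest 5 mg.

SCr = 138 / 88.4 = 1.561 mg/dL
CrCl = (140 − 63) × 96.5 / (72 × 1.561) × 0.85 = 7430.5 / 112.39 × 0.85 ≈ 56.2 mL/min
CrCl ≈ 56 mL/min.
soragliptin: 40–64 mL/min → 70% of 400 mg = 280 mg.
wexovudine: 45–64 mL/min → 80% of 400 mg = 320 mg.
Total = 280 + 320 = 600 mg.

600 mg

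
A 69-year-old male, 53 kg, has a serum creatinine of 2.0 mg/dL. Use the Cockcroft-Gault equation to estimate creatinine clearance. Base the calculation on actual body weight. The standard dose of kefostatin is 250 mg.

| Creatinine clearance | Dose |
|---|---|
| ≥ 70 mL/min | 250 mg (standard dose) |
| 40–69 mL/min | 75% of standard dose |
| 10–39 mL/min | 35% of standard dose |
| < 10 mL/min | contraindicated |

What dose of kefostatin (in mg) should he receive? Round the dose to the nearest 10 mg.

90 mg

CrCl = (140 − 69) × 53 / (72 × 2) = 3763.0 / 144.00 ≈ 26.1 mL/min
CrCl ≈ 26 mL/min → bracket 10–39 mL/min.
35% of 250 mg = 87.5 mg → 90 mg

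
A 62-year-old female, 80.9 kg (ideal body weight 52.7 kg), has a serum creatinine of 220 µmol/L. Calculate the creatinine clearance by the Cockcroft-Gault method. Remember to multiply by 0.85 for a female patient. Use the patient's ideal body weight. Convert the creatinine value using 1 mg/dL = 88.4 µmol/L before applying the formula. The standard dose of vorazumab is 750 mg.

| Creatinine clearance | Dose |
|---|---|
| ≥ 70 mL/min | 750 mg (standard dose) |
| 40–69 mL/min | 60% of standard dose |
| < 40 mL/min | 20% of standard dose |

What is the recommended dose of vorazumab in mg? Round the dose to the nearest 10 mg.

150 mg

SCr = 220 / 88.4 = 2.489 mg/dL
CrCl = (140 − 62) × 52.7 / (72 × 2.489) × 0.85 = 4110.6 / 179.21 × 0.85 ≈ 19.5 mL/min
CrCl ≈ 19 mL/min → bracket < 40 mL/min.
20% of 750 mg = 150 mg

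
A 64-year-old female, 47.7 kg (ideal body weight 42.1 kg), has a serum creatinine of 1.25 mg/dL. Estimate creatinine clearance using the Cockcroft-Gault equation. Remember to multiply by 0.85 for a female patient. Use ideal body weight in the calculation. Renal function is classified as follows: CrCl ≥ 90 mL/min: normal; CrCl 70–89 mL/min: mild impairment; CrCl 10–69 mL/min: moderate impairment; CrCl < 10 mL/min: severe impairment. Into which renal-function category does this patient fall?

CrCl = (140 − 64) × 42.1 / (72 × 1.25) × 0.85 = 3199.6 / 90.00 × 0.85 ≈ 30.2 mL/min
30 mL/min falls in the 'moderate impairment' range.

moderate impairment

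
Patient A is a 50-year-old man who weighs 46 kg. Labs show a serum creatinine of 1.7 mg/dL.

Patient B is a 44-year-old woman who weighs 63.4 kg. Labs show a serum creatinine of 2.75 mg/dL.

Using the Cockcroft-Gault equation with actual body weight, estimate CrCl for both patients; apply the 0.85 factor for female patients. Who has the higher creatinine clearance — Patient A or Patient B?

Patient A

Patient A: CrCl = (140 − 50) × 46 / (72 × 1.7) = 4140.0 / 122.40 ≈ 33.8 mL/min
Patient B: CrCl = (140 − 44) × 63.4 / (72 × 2.75) × 0.85 = 6086.4 / 198.00 × 0.85 ≈ 26.1 mL/min
33.8 vs 26.1 mL/min → Patient A is higher.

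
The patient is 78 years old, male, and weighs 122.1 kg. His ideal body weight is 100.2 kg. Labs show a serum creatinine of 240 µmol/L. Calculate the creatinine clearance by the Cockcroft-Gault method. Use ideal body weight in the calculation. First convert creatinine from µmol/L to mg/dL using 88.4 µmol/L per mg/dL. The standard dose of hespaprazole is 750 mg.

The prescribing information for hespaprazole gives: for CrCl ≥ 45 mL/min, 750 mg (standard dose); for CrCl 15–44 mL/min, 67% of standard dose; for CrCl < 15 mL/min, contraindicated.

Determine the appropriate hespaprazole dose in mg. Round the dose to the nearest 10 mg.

500 mg

SCr = 240 / 88.4 = 2.715 mg/dL
CrCl = (140 − 78) × 100.2 / (72 × 2.715) = 6212.4 / 195.48 ≈ 31.8 mL/min
CrCl ≈ 32 mL/min → bracket 15–44 mL/min.
67% of 750 mg = 502.5 mg → 500 mg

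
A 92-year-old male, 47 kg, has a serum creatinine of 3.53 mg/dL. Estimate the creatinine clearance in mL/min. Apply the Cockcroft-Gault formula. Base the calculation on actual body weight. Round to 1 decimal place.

8.9 mL/min

CrCl = (140 − 92) × 47 / (72 × 3.53) = 2256.0 / 254.16 ≈ 8.9 mL/min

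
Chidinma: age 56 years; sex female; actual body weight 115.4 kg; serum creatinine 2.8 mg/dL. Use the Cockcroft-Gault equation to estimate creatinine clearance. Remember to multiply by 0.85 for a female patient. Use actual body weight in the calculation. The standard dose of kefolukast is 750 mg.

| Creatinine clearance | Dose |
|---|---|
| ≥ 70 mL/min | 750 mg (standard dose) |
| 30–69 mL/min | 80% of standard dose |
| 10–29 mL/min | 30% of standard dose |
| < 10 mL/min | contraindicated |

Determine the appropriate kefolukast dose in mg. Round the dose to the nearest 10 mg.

CrCl = (140 − 56) × 115.4 / (72 × 2.8) × 0.85 = 9693.6 / 201.60 × 0.85 ≈ 40.9 mL/min
CrCl ≈ 41 mL/min → bracket 30–69 mL/min.
80% of 750 mg = 600 mg

600 mg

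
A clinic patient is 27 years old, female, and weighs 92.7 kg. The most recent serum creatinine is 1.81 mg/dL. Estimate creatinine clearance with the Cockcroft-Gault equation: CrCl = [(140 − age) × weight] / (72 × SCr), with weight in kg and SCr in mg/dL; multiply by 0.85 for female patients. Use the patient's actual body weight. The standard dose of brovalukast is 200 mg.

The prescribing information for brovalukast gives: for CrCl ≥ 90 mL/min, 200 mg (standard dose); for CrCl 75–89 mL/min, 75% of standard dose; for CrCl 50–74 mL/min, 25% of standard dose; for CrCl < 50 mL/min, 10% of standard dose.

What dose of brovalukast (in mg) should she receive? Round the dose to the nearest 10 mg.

50 mg

CrCl = (140 − 27) × 92.7 / (72 × 1.81) × 0.85 = 10475.1 / 130.32 × 0.85 ≈ 68.3 mL/min
CrCl ≈ 68 mL/min → bracket 50–74 mL/min.
25% of 200 mg = 50 mg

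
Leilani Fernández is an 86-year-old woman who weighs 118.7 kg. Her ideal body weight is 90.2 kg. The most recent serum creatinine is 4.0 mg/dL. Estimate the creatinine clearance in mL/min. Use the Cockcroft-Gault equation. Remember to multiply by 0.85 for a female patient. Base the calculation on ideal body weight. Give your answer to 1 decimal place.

14.4 mL/min

CrCl = (140 − 86) × 90.2 / (72 × 4) × 0.85 = 4870.8 / 288.00 × 0.85 ≈ 14.4 mL/min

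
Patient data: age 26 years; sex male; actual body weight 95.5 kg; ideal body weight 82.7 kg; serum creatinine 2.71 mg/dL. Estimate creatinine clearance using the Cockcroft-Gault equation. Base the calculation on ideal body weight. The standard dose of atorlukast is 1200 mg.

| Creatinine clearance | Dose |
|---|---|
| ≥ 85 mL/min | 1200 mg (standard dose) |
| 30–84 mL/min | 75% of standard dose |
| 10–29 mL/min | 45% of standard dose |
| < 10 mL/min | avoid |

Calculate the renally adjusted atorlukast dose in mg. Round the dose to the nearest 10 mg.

900 mg

CrCl = (140 − 26) × 82.7 / (72 × 2.71) = 9427.8 / 195.12 ≈ 48.3 mL/min
CrCl ≈ 48 mL/min → bracket 30–84 mL/min.
75% of 1200 mg = 900 mg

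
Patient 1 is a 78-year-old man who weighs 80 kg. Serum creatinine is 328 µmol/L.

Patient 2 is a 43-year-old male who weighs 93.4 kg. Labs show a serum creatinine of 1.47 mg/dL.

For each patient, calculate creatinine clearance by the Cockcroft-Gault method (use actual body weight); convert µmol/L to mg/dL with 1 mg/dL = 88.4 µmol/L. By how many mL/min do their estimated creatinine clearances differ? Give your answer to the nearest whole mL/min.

Patient 1: SCr = 328 / 88.4 = 3.71 mg/dL
Patient 1: CrCl = (140 − 78) × 80 / (72 × 3.71) = 4960.0 / 267.12 ≈ 18.6 mL/min
Patient 2: CrCl = (140 − 43) × 93.4 / (72 × 1.47) = 9059.8 / 105.84 ≈ 85.6 mL/min
|18.6 − 85.6| = 67.0 mL/min

67 mL/min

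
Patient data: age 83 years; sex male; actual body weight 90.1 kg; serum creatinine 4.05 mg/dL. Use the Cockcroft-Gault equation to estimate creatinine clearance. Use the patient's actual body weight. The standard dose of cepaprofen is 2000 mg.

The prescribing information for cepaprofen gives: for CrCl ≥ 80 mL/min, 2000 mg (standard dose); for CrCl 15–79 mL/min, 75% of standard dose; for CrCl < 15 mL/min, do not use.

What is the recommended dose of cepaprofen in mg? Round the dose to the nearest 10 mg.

1500 mg

CrCl = (140 − 83) × 90.1 / (72 × 4.05) = 5135.7 / 291.60 ≈ 17.6 mL/min
CrCl ≈ 18 mL/min → bracket 15–79 mL/min.
75% of 2000 mg = 1500 mg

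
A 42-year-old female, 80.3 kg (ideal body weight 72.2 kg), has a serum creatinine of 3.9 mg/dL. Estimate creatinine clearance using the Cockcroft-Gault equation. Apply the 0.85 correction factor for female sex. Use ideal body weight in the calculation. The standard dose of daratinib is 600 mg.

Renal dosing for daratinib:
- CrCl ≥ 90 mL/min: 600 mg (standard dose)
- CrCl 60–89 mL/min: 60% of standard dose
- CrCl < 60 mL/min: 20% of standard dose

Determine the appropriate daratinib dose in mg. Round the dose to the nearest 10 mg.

120 mg

CrCl = (140 − 42) × 72.2 / (72 × 3.9) × 0.85 = 7075.6 / 280.80 × 0.85 ≈ 21.4 mL/min
CrCl ≈ 21 mL/min → bracket < 60 mL/min.
20% of 600 mg = 120 mg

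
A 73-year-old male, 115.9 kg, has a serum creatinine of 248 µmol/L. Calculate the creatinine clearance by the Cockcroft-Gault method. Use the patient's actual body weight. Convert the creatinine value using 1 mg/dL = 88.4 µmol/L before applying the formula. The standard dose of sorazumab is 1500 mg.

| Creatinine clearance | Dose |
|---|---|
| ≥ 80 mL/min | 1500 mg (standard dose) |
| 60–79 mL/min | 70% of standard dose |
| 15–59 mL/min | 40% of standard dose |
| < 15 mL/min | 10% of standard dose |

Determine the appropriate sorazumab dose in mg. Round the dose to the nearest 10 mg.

SCr = 248 / 88.4 = 2.805 mg/dL
CrCl = (140 − 73) × 115.9 / (72 × 2.805) = 7765.3 / 201.96 ≈ 38.4 mL/min
CrCl ≈ 38 mL/min → bracket 15–59 mL/min.
40% of 1500 mg = 600 mg

600 mg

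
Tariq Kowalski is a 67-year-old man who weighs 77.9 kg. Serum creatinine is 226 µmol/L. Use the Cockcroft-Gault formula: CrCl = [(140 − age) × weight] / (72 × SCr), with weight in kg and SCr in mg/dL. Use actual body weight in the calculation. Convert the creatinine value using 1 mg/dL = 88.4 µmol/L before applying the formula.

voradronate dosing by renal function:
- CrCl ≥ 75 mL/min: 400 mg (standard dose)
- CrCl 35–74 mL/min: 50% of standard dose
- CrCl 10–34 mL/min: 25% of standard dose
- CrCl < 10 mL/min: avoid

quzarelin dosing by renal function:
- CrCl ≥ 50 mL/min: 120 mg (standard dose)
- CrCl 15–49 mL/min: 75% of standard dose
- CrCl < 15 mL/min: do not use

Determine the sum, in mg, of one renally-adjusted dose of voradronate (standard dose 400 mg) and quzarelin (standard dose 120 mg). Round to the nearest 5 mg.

190 mg

SCr = 226 / 88.4 = 2.557 mg/dL
CrCl = (140 − 67) × 77.9 / (72 × 2.557) = 5686.7 / 184.10 ≈ 30.9 mL/min
CrCl ≈ 31 mL/min.
voradronate: 10–34 mL/min → 25% of 400 mg = 100 mg.
quzarelin: 15–49 mL/min → 75% of 120 mg = 90 mg.
Total = 100 + 90 = 190 mg.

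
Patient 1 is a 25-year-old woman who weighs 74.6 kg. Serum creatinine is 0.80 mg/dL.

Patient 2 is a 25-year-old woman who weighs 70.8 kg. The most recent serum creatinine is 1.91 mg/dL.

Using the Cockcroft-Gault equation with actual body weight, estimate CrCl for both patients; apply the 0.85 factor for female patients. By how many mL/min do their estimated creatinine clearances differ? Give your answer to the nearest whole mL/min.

76 mL/min

Patient 1: CrCl = (140 − 25) × 74.6 / (72 × 0.8) × 0.85 = 8579.0 / 57.60 × 0.85 ≈ 126.6 mL/min
Patient 2: CrCl = (140 − 25) × 70.8 / (72 × 1.91) × 0.85 = 8142.0 / 137.52 × 0.85 ≈ 50.3 mL/min
|126.6 − 50.3| = 76.3 mL/min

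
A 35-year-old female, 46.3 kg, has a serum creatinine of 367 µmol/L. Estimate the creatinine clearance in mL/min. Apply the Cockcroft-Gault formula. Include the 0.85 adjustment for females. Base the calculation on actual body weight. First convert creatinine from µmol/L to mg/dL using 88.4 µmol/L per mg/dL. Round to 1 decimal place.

13.8 mL/min

SCr = 367 / 88.4 = 4.152 mg/dL
CrCl = (140 − 35) × 46.3 / (72 × 4.152) × 0.85 = 4861.5 / 298.94 × 0.85 ≈ 13.8 mL/min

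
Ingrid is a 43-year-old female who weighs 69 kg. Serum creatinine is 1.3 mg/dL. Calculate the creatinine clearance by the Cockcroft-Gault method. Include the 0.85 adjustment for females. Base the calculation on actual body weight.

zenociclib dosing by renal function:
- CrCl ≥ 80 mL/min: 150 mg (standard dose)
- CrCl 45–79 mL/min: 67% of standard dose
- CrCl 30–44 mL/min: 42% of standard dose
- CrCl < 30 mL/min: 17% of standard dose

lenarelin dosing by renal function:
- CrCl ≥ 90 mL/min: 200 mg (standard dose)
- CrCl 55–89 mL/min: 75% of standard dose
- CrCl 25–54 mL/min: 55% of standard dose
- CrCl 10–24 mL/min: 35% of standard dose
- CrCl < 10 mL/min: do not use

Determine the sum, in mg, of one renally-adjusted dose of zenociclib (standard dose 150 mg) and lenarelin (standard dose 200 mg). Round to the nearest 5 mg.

250 mg

CrCl = (140 − 43) × 69 / (72 × 1.3) × 0.85 = 6693.0 / 93.60 × 0.85 ≈ 60.8 mL/min
CrCl ≈ 61 mL/min.
zenociclib: 45–79 mL/min → 67% of 150 mg = 100.5 mg.
lenarelin: 55–89 mL/min → 75% of 200 mg = 150 mg.
Total = 100.5 + 150 = 250.5 mg.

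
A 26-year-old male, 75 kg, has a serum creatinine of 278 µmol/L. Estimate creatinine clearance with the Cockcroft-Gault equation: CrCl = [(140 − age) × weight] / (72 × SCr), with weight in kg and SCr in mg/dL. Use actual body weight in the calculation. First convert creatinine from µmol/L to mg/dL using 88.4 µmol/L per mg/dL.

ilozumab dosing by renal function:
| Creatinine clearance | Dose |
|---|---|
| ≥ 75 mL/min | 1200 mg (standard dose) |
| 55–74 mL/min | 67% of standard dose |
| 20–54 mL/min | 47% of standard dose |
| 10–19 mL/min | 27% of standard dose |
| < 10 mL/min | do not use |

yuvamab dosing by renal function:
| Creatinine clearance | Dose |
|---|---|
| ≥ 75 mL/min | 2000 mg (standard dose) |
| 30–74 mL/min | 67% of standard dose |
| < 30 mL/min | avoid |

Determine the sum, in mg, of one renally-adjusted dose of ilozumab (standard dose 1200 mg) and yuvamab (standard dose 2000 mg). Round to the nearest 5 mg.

1905 mg

SCr = 278 / 88.4 = 3.145 mg/dL
CrCl = (140 − 26) × 75 / (72 × 3.145) = 8550.0 / 226.44 ≈ 37.8 mL/min
CrCl ≈ 38 mL/min.
ilozumab: 20–54 mL/min → 47% of 1200 mg = 564 mg.
yuvamab: 30–74 mL/min → 67% of 2000 mg = 1340 mg.
Total = 564 + 1340 = 1904 mg.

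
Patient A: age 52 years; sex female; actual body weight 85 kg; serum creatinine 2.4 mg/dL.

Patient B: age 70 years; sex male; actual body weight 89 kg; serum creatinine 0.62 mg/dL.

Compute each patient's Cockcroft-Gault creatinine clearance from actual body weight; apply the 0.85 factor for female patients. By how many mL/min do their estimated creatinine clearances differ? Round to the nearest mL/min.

103 mL/min

Patient A: CrCl = (140 − 52) × 85 / (72 × 2.4) × 0.85 = 7480.0 / 172.80 × 0.85 ≈ 36.8 mL/min
Patient B: CrCl = (140 − 70) × 89 / (72 × 0.62) = 6230.0 / 44.64 ≈ 139.6 mL/min
|36.8 − 139.6| = 102.8 mL/min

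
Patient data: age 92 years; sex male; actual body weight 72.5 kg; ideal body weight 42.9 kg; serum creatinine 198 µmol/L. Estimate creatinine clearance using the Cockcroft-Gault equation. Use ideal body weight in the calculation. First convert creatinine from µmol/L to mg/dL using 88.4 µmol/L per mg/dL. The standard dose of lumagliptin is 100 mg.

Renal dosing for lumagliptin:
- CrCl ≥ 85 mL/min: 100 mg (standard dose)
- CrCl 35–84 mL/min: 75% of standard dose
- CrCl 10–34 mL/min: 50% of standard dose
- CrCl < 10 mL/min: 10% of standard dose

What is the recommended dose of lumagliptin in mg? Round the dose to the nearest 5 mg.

50 mg

SCr = 198 / 88.4 = 2.24 mg/dL
CrCl = (140 − 92) × 42.9 / (72 × 2.24) = 2059.2 / 161.28 ≈ 12.8 mL/min
CrCl ≈ 13 mL/min → bracket 10–34 mL/min.
50% of 100 mg = 50 mg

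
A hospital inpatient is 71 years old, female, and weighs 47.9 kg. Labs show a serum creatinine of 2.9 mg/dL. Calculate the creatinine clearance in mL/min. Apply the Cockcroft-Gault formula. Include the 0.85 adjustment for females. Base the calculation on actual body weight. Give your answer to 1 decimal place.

13.5 mL/min

CrCl = (140 − 71) × 47.9 / (72 × 2.9) × 0.85 = 3305.1 / 208.80 × 0.85 ≈ 13.5 mL/min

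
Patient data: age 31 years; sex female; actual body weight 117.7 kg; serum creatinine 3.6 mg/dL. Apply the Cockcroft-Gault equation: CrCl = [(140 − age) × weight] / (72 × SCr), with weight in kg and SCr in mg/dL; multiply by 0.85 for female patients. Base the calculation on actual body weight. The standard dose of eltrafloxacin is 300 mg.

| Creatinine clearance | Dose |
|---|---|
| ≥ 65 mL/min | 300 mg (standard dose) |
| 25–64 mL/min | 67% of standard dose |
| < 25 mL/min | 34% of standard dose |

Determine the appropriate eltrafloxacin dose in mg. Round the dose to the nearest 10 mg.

CrCl = (140 − 31) × 117.7 / (72 × 3.6) × 0.85 = 12829.3 / 259.20 × 0.85 ≈ 42.1 mL/min
CrCl ≈ 42 mL/min → bracket 25–64 mL/min.
67% of 300 mg = 201 mg → 200 mg

200 mg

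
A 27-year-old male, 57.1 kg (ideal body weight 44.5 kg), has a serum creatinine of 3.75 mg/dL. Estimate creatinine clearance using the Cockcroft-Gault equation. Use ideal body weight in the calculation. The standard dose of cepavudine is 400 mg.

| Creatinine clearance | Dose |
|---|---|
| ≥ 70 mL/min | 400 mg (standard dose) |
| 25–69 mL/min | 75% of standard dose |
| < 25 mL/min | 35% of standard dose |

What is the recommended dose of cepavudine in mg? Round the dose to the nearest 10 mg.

CrCl = (140 − 27) × 44.5 / (72 × 3.75) = 5028.5 / 270.00 ≈ 18.6 mL/min
CrCl ≈ 19 mL/min → bracket < 25 mL/min.
35% of 400 mg = 140 mg

140 mg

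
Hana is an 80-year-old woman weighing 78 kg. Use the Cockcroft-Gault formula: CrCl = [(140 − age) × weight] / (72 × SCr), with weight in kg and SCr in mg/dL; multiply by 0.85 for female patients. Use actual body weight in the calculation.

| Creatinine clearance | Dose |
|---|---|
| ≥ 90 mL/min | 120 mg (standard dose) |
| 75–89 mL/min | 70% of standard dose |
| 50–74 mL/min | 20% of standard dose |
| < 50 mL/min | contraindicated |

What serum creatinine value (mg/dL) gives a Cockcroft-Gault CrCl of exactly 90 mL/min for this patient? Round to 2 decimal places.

Standard dose requires CrCl ≥ 90 mL/min.
Set (140 − 80) × 78 × 0.85 / (72 × SCr) = 90
SCr = (140 − 80) × 78 × 0.85 / (72 × 90) = 0.614 mg/dL

0.61 mg/dL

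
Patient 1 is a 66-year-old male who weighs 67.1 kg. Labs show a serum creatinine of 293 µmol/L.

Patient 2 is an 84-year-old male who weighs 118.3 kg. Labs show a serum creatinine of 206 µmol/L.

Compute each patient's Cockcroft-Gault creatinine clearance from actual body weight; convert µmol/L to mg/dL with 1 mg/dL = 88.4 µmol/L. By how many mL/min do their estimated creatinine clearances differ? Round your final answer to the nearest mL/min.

Patient 1: SCr = 293 / 88.4 = 3.314 mg/dL
Patient 1: CrCl = (140 − 66) × 67.1 / (72 × 3.314) = 4965.4 / 238.61 ≈ 20.8 mL/min
Patient 2: SCr = 206 / 88.4 = 2.33 mg/dL
Patient 2: CrCl = (140 − 84) × 118.3 / (72 × 2.33) = 6624.8 / 167.76 ≈ 39.5 mL/min
|20.8 − 39.5| = 18.7 mL/min

19 mL/min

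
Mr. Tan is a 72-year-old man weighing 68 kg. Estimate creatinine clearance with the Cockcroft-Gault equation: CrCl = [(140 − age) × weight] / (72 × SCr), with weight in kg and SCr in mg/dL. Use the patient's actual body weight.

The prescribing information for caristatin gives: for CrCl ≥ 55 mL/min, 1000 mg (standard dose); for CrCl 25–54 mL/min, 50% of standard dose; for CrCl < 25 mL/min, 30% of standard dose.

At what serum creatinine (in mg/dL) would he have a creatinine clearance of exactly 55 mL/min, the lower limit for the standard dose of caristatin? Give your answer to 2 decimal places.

1.17 mg/dL

Standard dose requires CrCl ≥ 55 mL/min.
Set (140 − 72) × 68 / (72 × SCr) = 55
SCr = (140 − 72) × 68 / (72 × 55) = 1.168 mg/dL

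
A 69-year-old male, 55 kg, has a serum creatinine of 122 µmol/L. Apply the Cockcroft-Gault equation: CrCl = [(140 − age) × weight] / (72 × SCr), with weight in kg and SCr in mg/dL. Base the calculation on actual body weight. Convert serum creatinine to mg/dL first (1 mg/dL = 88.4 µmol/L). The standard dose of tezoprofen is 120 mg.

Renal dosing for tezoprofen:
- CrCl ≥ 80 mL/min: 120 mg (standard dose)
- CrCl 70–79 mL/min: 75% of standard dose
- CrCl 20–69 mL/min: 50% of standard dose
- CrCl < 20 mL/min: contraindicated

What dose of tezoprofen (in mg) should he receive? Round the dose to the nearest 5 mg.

60 mg

SCr = 122 / 88.4 = 1.38 mg/dL
CrCl = (140 − 69) × 55 / (72 × 1.38) = 3905.0 / 99.36 ≈ 39.3 mL/min
CrCl ≈ 39 mL/min → bracket 20–69 mL/min.
50% of 120 mg = 60 mg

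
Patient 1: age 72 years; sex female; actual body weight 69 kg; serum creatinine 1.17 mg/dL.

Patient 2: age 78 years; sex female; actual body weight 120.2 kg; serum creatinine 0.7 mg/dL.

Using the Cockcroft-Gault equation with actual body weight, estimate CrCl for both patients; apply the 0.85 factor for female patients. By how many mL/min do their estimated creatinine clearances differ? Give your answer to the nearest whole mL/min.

78 mL/min

Patient 1: CrCl = (140 − 72) × 69 / (72 × 1.17) × 0.85 = 4692.0 / 84.24 × 0.85 ≈ 47.3 mL/min
Patient 2: CrCl = (140 − 78) × 120.2 / (72 × 0.7) × 0.85 = 7452.4 / 50.40 × 0.85 ≈ 125.7 mL/min
|47.3 − 125.7| = 78.4 mL/min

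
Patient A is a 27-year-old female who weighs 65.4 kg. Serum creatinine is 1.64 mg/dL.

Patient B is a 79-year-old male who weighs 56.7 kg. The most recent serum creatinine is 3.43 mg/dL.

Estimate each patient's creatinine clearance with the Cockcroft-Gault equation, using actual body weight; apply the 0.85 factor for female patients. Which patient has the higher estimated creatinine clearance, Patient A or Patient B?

Patient A: CrCl = (140 − 27) × 65.4 / (72 × 1.64) × 0.85 = 7390.2 / 118.08 × 0.85 ≈ 53.2 mL/min
Patient B: CrCl = (140 − 79) × 56.7 / (72 × 3.43) = 3458.7 / 246.96 ≈ 14.0 mL/min
53.2 vs 14.0 mL/min → Patient A is higher.

Patient A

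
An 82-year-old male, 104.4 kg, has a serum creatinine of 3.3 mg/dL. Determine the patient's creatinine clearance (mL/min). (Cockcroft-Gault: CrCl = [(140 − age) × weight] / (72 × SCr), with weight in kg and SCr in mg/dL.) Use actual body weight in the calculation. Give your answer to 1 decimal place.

CrCl = (140 − 82) × 104.4 / (72 × 3.3) = 6055.2 / 237.60 ≈ 25.5 mL/min

25.5 mL/min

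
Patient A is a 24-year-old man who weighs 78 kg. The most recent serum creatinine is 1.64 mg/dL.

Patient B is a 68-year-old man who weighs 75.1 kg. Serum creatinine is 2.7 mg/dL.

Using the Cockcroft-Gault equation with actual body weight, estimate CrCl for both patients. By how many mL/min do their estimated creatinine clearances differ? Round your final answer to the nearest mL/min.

Patient A: CrCl = (140 − 24) × 78 / (72 × 1.64) = 9048.0 / 118.08 ≈ 76.6 mL/min
Patient B: CrCl = (140 − 68) × 75.1 / (72 × 2.7) = 5407.2 / 194.40 ≈ 27.8 mL/min
|76.6 − 27.8| = 48.8 mL/min

49 mL/min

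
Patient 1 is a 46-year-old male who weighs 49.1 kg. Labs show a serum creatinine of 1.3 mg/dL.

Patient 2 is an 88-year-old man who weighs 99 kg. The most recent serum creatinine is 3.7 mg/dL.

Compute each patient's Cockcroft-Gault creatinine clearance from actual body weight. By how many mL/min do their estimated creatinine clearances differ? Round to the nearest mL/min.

Patient 1: CrCl = (140 − 46) × 49.1 / (72 × 1.3) = 4615.4 / 93.60 ≈ 49.3 mL/min
Patient 2: CrCl = (140 − 88) × 99 / (72 × 3.7) = 5148.0 / 266.40 ≈ 19.3 mL/min
|49.3 − 19.3| = 30.0 mL/min

30 mL/min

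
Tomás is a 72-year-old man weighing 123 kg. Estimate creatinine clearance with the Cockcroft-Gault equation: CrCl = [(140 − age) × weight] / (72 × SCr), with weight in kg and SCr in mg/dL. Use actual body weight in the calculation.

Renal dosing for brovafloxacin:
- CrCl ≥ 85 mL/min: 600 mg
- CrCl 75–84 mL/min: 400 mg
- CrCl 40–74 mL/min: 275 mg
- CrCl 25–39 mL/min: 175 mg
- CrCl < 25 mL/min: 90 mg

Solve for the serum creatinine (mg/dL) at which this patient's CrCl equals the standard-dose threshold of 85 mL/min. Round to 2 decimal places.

Standard dose requires CrCl ≥ 85 mL/min.
Set (140 − 72) × 123 / (72 × SCr) = 85
SCr = (140 − 72) × 123 / (72 × 85) = 1.367 mg/dL

1.37 mg/dL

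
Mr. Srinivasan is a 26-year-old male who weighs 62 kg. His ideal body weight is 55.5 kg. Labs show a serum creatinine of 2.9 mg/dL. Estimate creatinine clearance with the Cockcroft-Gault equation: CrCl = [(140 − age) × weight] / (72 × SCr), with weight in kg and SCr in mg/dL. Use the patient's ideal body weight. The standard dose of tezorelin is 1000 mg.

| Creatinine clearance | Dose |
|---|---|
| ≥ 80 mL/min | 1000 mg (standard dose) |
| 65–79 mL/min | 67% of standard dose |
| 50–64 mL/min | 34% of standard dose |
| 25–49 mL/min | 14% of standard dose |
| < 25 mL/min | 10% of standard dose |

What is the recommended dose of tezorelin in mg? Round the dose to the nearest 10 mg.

CrCl = (140 − 26) × 55.5 / (72 × 2.9) = 6327.0 / 208.80 ≈ 30.3 mL/min
CrCl ≈ 30 mL/min → bracket 25–49 mL/min.
14% of 1000 mg = 140 mg

140 mg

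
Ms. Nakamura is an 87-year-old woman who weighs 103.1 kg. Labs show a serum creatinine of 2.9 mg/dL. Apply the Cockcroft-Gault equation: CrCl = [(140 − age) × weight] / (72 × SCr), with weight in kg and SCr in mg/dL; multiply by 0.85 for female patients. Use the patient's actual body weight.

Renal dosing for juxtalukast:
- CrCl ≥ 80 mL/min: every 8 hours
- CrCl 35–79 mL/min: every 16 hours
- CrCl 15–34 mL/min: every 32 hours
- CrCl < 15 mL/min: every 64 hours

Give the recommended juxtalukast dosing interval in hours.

every 32 hours

CrCl = (140 − 87) × 103.1 / (72 × 2.9) × 0.85 = 5464.3 / 208.80 × 0.85 ≈ 22.2 mL/min
CrCl ≈ 22 mL/min → bracket 15–34 mL/min → every 32 hours.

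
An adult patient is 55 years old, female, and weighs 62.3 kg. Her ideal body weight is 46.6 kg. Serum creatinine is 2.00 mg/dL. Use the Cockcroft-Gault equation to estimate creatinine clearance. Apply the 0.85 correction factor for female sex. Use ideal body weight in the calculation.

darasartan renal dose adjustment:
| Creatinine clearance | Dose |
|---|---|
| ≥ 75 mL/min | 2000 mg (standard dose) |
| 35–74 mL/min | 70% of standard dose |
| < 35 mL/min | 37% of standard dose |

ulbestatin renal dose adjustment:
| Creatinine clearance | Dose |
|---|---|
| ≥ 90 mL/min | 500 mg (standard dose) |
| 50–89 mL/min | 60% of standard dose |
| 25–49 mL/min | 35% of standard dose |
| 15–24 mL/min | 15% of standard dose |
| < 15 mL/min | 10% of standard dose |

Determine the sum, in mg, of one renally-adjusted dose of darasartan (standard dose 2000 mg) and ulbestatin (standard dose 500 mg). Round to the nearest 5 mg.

815 mg

CrCl = (140 − 55) × 46.6 / (72 × 2) × 0.85 = 3961.0 / 144.00 × 0.85 ≈ 23.4 mL/min
CrCl ≈ 23 mL/min.
darasartan: < 35 mL/min → 37% of 2000 mg = 740 mg.
ulbestatin: 15–24 mL/min → 15% of 500 mg = 75 mg.
Total = 740 + 75 = 815 mg.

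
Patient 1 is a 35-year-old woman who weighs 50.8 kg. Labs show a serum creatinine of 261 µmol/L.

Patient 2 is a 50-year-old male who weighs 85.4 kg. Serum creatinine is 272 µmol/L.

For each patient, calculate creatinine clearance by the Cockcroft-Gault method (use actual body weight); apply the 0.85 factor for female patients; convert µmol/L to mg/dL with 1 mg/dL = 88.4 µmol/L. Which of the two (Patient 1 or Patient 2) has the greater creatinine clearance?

Patient 1: SCr = 261 / 88.4 = 2.952 mg/dL
Patient 1: CrCl = (140 − 35) × 50.8 / (72 × 2.952) × 0.85 = 5334.0 / 212.54 × 0.85 ≈ 21.3 mL/min
Patient 2: SCr = 272 / 88.4 = 3.077 mg/dL
Patient 2: CrCl = (140 − 50) × 85.4 / (72 × 3.077) = 7686.0 / 221.54 ≈ 34.7 mL/min
21.3 vs 34.7 mL/min → Patient 2 is higher.

Patient 2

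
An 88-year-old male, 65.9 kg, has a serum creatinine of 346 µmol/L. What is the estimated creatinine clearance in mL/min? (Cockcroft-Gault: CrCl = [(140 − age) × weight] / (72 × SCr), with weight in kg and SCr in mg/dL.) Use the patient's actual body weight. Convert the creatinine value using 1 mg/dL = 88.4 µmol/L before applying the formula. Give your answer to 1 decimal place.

SCr = 346 / 88.4 = 3.914 mg/dL
CrCl = (140 − 88) × 65.9 / (72 × 3.914) = 3426.8 / 281.81 ≈ 12.2 mL/min

12.2 mL/min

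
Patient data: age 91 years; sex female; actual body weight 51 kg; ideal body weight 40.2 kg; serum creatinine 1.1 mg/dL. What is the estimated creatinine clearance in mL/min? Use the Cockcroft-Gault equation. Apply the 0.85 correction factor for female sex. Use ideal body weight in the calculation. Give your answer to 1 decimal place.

CrCl = (140 − 91) × 40.2 / (72 × 1.1) × 0.85 = 1969.8 / 79.20 × 0.85 ≈ 21.1 mL/min

21.1 mL/min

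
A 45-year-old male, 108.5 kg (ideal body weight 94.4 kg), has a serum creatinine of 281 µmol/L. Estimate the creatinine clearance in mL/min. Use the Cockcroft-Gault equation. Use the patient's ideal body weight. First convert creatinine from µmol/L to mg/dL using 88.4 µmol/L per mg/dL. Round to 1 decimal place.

39.2 mL/min

SCr = 281 / 88.4 = 3.179 mg/dL
CrCl = (140 − 45) × 94.4 / (72 × 3.179) = 8968.0 / 228.89 ≈ 39.2 mL/min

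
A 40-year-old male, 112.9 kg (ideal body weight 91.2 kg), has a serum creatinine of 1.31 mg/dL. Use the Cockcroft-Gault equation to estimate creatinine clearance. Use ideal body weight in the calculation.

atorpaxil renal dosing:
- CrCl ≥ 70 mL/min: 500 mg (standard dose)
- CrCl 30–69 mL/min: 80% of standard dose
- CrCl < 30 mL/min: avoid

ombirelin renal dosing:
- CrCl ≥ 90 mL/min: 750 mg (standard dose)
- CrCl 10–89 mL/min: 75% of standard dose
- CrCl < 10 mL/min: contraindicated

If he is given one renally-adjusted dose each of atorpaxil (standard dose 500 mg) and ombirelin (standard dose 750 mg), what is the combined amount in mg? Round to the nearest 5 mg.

CrCl = (140 − 40) × 91.2 / (72 × 1.31) = 9120.0 / 94.32 ≈ 96.7 mL/min
CrCl ≈ 97 mL/min.
atorpaxil: ≥ 70 mL/min → 100% of 500 mg = 500 mg.
ombirelin: ≥ 90 mL/min → 100% of 750 mg = 750 mg.
Total = 500 + 750 = 1250 mg.

1250 mg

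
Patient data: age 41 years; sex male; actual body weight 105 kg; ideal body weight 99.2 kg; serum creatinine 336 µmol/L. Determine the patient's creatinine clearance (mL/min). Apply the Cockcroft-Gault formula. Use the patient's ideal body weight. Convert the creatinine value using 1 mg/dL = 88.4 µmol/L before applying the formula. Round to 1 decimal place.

35.9 mL/min

SCr = 336 / 88.4 = 3.801 mg/dL
CrCl = (140 − 41) × 99.2 / (72 × 3.801) = 9820.8 / 273.67 ≈ 35.9 mL/min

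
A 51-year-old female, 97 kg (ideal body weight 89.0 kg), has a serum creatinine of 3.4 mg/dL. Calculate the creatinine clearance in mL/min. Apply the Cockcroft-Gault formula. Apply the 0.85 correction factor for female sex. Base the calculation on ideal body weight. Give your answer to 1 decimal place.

CrCl = (140 − 51) × 89 / (72 × 3.4) × 0.85 = 7921.0 / 244.80 × 0.85 ≈ 27.5 mL/min

27.5 mL/min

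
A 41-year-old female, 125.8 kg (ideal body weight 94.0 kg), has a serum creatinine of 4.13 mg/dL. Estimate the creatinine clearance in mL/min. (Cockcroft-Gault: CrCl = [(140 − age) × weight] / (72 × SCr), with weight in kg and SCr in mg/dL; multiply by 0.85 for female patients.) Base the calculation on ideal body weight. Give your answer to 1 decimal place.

CrCl = (140 − 41) × 94 / (72 × 4.13) × 0.85 = 9306.0 / 297.36 × 0.85 ≈ 26.6 mL/min

26.6 mL/min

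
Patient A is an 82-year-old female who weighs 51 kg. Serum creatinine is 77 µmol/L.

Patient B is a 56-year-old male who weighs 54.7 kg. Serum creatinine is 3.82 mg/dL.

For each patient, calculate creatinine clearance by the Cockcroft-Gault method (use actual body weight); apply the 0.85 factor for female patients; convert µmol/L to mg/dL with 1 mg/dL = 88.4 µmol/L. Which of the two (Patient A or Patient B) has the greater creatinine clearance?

Patient A

Patient A: SCr = 77 / 88.4 = 0.871 mg/dL
Patient A: CrCl = (140 − 82) × 51 / (72 × 0.871) × 0.85 = 2958.0 / 62.71 × 0.85 ≈ 40.1 mL/min
Patient B: CrCl = (140 − 56) × 54.7 / (72 × 3.82) = 4594.8 / 275.04 ≈ 16.7 mL/min
40.1 vs 16.7 mL/min → Patient A is higher.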